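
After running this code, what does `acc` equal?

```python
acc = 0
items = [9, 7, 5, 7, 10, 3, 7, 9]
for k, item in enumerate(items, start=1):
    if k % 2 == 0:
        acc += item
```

Let's trace through this code step by step.

Initialize: acc = 0
Initialize: items = [9, 7, 5, 7, 10, 3, 7, 9]
Entering loop: for k, item in enumerate(items, start=1):

After execution: acc = 26
26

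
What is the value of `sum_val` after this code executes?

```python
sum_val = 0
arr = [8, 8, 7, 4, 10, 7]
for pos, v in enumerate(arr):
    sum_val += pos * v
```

Let's trace through this code step by step.

Initialize: sum_val = 0
Initialize: arr = [8, 8, 7, 4, 10, 7]
Entering loop: for pos, v in enumerate(arr):

After execution: sum_val = 109
109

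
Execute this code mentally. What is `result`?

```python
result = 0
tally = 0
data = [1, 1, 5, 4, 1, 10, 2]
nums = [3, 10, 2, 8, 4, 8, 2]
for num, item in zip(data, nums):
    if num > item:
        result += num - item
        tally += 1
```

Let's trace through this code step by step.

Initialize: result = 0
Initialize: tally = 0
Initialize: data = [1, 1, 5, 4, 1, 10, 2]
Initialize: nums = [3, 10, 2, 8, 4, 8, 2]
Entering loop: for num, item in zip(data, nums):

After execution: result = 5
5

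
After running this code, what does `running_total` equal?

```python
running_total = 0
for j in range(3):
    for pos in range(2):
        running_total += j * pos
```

Let's trace through this code step by step.

Initialize: running_total = 0
Entering loop: for j in range(3):

After execution: running_total = 3
3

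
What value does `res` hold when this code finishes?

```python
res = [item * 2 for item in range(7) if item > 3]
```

Let's trace through this code step by step.

Initialize: res = [item * 2 for item in range(7) if item > 3]

After execution: res = [8, 10, 12]
[8, 10, 12]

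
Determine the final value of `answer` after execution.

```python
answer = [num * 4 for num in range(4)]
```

Let's trace through this code step by step.

Initialize: answer = [num * 4 for num in range(4)]

After execution: answer = [0, 4, 8, 12]
[0, 4, 8, 12]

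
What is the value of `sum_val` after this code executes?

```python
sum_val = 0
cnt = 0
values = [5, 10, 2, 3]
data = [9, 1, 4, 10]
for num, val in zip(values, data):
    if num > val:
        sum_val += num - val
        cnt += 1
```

Let's trace through this code step by step.

Initialize: sum_val = 0
Initialize: cnt = 0
Initialize: values = [5, 10, 2, 3]
Initialize: data = [9, 1, 4, 10]
Entering loop: for num, val in zip(values, data):

After execution: sum_val = 9
9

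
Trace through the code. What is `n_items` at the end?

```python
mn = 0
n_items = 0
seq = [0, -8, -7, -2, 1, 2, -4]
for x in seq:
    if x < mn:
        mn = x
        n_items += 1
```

Let's trace through this code step by step.

Initialize: mn = 0
Initialize: n_items = 0
Initialize: seq = [0, -8, -7, -2, 1, 2, -4]
Entering loop: for x in seq:

After execution: n_items = 1
1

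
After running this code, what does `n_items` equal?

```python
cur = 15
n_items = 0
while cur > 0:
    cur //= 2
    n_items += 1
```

Let's trace through this code step by step.

Initialize: cur = 15
Initialize: n_items = 0
Entering loop: while cur > 0:

After execution: n_items = 4
4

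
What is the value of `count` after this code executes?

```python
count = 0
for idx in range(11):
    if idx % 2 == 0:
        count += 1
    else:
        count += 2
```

Let's trace through this code step by step.

Initialize: count = 0
Entering loop: for idx in range(11):

After execution: count = 16
16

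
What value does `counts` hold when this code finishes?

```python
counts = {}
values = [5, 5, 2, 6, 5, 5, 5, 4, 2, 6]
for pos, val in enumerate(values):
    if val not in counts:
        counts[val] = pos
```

Let's trace through this code step by step.

Initialize: counts = {}
Initialize: values = [5, 5, 2, 6, 5, 5, 5, 4, 2, 6]
Entering loop: for pos, val in enumerate(values):

After execution: counts = {5: 0, 2: 2, 6: 3, 4: 7}
{5: 0, 2: 2, 6: 3, 4: 7}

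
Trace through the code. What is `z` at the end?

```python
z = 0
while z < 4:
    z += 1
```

Let's trace through this code step by step.

Initialize: z = 0
Entering loop: while z < 4:

After execution: z = 4
4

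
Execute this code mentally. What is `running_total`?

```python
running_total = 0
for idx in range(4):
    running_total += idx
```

Let's trace through this code step by step.

Initialize: running_total = 0
Entering loop: for idx in range(4):

After execution: running_total = 6
6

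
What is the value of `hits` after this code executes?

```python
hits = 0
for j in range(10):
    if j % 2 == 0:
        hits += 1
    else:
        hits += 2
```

Let's trace through this code step by step.

Initialize: hits = 0
Entering loop: for j in range(10):

After execution: hits = 15
15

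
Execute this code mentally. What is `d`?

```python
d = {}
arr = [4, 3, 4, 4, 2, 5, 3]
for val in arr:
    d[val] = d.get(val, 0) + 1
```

Let's trace through this code step by step.

Initialize: d = {}
Initialize: arr = [4, 3, 4, 4, 2, 5, 3]
Entering loop: for val in arr:

After execution: d = {4: 3, 3: 2, 2: 1, 5: 1}
{4: 3, 3: 2, 2: 1, 5: 1}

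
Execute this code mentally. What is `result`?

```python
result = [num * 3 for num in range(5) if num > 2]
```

Let's trace through this code step by step.

Initialize: result = [num * 3 for num in range(5) if num > 2]

After execution: result = [9, 12]
[9, 12]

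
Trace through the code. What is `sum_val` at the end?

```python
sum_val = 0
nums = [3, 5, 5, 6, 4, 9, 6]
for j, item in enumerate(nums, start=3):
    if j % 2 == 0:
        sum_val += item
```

Let's trace through this code step by step.

Initialize: sum_val = 0
Initialize: nums = [3, 5, 5, 6, 4, 9, 6]
Entering loop: for j, item in enumerate(nums, start=3):

After execution: sum_val = 20
20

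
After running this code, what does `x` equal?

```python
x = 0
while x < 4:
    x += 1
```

Let's trace through this code step by step.

Initialize: x = 0
Entering loop: while x < 4:

After execution: x = 4
4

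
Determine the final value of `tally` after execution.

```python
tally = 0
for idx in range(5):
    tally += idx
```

Let's trace through this code step by step.

Initialize: tally = 0
Entering loop: for idx in range(5):

After execution: tally = 10
10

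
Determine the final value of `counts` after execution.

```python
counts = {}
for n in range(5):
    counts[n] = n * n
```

Let's trace through this code step by step.

Initialize: counts = {}
Entering loop: for n in range(5):

After execution: counts = {0: 0, 1: 1, 2: 4, 3: 9, 4: 16}
{0: 0, 1: 1, 2: 4, 3: 9, 4: 16}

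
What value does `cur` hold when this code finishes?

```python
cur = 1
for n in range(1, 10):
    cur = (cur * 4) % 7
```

Let's trace through this code step by step.

Initialize: cur = 1
Entering loop: for n in range(1, 10):

After execution: cur = 1
1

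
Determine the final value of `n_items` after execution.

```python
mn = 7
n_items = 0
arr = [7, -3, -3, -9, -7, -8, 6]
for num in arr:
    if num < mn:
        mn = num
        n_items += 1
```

Let's trace through this code step by step.

Initialize: mn = 7
Initialize: n_items = 0
Initialize: arr = [7, -3, -3, -9, -7, -8, 6]
Entering loop: for num in arr:

After execution: n_items = 2
2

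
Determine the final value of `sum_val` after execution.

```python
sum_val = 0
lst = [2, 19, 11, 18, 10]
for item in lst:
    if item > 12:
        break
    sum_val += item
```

Let's trace through this code step by step.

Initialize: sum_val = 0
Initialize: lst = [2, 19, 11, 18, 10]
Entering loop: for item in lst:

After execution: sum_val = 2
2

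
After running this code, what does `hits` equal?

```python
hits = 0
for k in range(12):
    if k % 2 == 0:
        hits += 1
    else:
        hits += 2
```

Let's trace through this code step by step.

Initialize: hits = 0
Entering loop: for k in range(12):

After execution: hits = 18
18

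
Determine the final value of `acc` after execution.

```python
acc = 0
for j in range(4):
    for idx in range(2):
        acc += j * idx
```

Let's trace through this code step by step.

Initialize: acc = 0
Entering loop: for j in range(4):

After execution: acc = 6
6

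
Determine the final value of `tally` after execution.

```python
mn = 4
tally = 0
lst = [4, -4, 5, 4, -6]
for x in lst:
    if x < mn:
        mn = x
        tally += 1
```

Let's trace through this code step by step.

Initialize: mn = 4
Initialize: tally = 0
Initialize: lst = [4, -4, 5, 4, -6]
Entering loop: for x in lst:

After execution: tally = 2
2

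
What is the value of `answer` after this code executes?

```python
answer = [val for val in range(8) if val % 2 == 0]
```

Let's trace through this code step by step.

Initialize: answer = [val for val in range(8) if val % 2 == 0]

After execution: answer = [0, 2, 4, 6]
[0, 2, 4, 6]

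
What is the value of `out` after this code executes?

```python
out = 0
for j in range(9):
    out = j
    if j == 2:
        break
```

Let's trace through this code step by step.

Initialize: out = 0
Entering loop: for j in range(9):

After execution: out = 2
2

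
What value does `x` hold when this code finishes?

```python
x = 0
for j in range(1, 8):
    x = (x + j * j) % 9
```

Let's trace through this code step by step.

Initialize: x = 0
Entering loop: for j in range(1, 8):

After execution: x = 5
5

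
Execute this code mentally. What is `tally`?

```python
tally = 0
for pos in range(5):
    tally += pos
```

Let's trace through this code step by step.

Initialize: tally = 0
Entering loop: for pos in range(5):

After execution: tally = 10
10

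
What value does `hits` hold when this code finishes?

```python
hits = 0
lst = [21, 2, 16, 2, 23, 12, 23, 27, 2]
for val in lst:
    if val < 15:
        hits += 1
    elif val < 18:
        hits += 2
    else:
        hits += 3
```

Let's trace through this code step by step.

Initialize: hits = 0
Initialize: lst = [21, 2, 16, 2, 23, 12, 23, 27, 2]
Entering loop: for val in lst:

After execution: hits = 18
18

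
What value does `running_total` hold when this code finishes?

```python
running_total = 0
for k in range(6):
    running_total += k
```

Let's trace through this code step by step.

Initialize: running_total = 0
Entering loop: for k in range(6):

After execution: running_total = 15
15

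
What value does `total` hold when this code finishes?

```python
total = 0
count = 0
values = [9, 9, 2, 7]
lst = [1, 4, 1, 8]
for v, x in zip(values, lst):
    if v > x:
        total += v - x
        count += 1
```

Let's trace through this code step by step.

Initialize: total = 0
Initialize: count = 0
Initialize: values = [9, 9, 2, 7]
Initialize: lst = [1, 4, 1, 8]
Entering loop: for v, x in zip(values, lst):

After execution: total = 14
14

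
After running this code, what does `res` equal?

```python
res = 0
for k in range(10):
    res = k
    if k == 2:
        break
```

Let's trace through this code step by step.

Initialize: res = 0
Entering loop: for k in range(10):

After execution: res = 2
2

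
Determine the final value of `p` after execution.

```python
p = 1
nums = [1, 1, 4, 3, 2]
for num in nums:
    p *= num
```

Let's trace through this code step by step.

Initialize: p = 1
Initialize: nums = [1, 1, 4, 3, 2]
Entering loop: for num in nums:

After execution: p = 24
24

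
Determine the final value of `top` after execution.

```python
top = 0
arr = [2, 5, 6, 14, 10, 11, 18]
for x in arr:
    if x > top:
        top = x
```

Let's trace through this code step by step.

Initialize: top = 0
Initialize: arr = [2, 5, 6, 14, 10, 11, 18]
Entering loop: for x in arr:

After execution: top = 18
18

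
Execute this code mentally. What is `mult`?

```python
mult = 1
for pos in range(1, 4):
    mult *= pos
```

Let's trace through this code step by step.

Initialize: mult = 1
Entering loop: for pos in range(1, 4):

After execution: mult = 6
6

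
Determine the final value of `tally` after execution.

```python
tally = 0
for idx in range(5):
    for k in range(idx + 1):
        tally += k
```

Let's trace through this code step by step.

Initialize: tally = 0
Entering loop: for idx in range(5):

After execution: tally = 20
20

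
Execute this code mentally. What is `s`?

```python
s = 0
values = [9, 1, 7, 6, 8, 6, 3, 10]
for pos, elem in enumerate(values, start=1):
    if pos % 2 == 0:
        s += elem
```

Let's trace through this code step by step.

Initialize: s = 0
Initialize: values = [9, 1, 7, 6, 8, 6, 3, 10]
Entering loop: for pos, elem in enumerate(values, start=1):

After execution: s = 23
23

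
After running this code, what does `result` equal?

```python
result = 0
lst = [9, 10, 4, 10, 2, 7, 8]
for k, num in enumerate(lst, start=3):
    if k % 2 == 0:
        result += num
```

Let's trace through this code step by step.

Initialize: result = 0
Initialize: lst = [9, 10, 4, 10, 2, 7, 8]
Entering loop: for k, num in enumerate(lst, start=3):

After execution: result = 27
27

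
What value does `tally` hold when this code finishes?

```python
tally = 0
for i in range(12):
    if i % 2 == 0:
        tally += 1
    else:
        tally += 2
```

Let's trace through this code step by step.

Initialize: tally = 0
Entering loop: for i in range(12):

After execution: tally = 18
18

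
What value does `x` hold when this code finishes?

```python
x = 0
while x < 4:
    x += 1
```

Let's trace through this code step by step.

Initialize: x = 0
Entering loop: while x < 4:

After execution: x = 4
4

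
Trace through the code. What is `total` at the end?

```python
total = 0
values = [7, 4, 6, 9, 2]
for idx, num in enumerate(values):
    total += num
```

Let's trace through this code step by step.

Initialize: total = 0
Initialize: values = [7, 4, 6, 9, 2]
Entering loop: for idx, num in enumerate(values):

After execution: total = 28
28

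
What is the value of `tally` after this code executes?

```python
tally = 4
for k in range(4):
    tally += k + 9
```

Let's trace through this code step by step.

Initialize: tally = 4
Entering loop: for k in range(4):

After execution: tally = 46
46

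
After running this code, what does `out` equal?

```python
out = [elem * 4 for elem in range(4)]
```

Let's trace through this code step by step.

Initialize: out = [elem * 4 for elem in range(4)]

After execution: out = [0, 4, 8, 12]
[0, 4, 8, 12]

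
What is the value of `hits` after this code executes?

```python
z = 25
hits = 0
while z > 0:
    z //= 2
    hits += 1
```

Let's trace through this code step by step.

Initialize: z = 25
Initialize: hits = 0
Entering loop: while z > 0:

After execution: hits = 5
5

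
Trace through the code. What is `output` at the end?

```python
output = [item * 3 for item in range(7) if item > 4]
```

Let's trace through this code step by step.

Initialize: output = [item * 3 for item in range(7) if item > 4]

After execution: output = [15, 18]
[15, 18]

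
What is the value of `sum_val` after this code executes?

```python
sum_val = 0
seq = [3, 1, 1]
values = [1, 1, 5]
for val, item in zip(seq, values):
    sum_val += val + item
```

Let's trace through this code step by step.

Initialize: sum_val = 0
Initialize: seq = [3, 1, 1]
Initialize: values = [1, 1, 5]
Entering loop: for val, item in zip(seq, values):

After execution: sum_val = 12
12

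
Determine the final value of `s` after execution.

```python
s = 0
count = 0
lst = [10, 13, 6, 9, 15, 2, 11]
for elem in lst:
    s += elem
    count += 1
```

Let's trace through this code step by step.

Initialize: s = 0
Initialize: count = 0
Initialize: lst = [10, 13, 6, 9, 15, 2, 11]
Entering loop: for elem in lst:

After execution: s = 66
66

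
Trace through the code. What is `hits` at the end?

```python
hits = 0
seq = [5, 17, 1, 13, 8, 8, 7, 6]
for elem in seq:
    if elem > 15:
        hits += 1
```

Let's trace through this code step by step.

Initialize: hits = 0
Initialize: seq = [5, 17, 1, 13, 8, 8, 7, 6]
Entering loop: for elem in seq:

After execution: hits = 1
1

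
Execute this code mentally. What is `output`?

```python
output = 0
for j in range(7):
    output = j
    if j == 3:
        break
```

Let's trace through this code step by step.

Initialize: output = 0
Entering loop: for j in range(7):

After execution: output = 3
3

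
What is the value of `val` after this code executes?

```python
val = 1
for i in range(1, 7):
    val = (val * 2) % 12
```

Let's trace through this code step by step.

Initialize: val = 1
Entering loop: for i in range(1, 7):

After execution: val = 4
4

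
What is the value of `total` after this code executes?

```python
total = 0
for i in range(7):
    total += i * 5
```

Let's trace through this code step by step.

Initialize: total = 0
Entering loop: for i in range(7):

After execution: total = 105
105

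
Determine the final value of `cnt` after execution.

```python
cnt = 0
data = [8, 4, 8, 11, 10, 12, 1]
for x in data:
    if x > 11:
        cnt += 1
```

Let's trace through this code step by step.

Initialize: cnt = 0
Initialize: data = [8, 4, 8, 11, 10, 12, 1]
Entering loop: for x in data:

After execution: cnt = 1
1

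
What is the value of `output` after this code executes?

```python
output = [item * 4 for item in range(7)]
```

Let's trace through this code step by step.

Initialize: output = [item * 4 for item in range(7)]

After execution: output = [0, 4, 8, 12, 16, 20, 24]
[0, 4, 8, 12, 16, 20, 24]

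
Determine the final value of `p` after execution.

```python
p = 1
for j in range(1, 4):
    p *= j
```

Let's trace through this code step by step.

Initialize: p = 1
Entering loop: for j in range(1, 4):

After execution: p = 6
6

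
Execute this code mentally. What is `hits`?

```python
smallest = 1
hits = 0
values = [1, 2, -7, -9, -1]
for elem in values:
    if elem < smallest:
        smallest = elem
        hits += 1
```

Let's trace through this code step by step.

Initialize: smallest = 1
Initialize: hits = 0
Initialize: values = [1, 2, -7, -9, -1]
Entering loop: for elem in values:

After execution: hits = 2
2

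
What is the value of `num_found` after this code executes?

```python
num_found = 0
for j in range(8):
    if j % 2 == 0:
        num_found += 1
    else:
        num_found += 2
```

Let's trace through this code step by step.

Initialize: num_found = 0
Entering loop: for j in range(8):

After execution: num_found = 12
12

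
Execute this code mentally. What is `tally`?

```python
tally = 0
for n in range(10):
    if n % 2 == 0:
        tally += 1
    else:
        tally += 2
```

Let's trace through this code step by step.

Initialize: tally = 0
Entering loop: for n in range(10):

After execution: tally = 15
15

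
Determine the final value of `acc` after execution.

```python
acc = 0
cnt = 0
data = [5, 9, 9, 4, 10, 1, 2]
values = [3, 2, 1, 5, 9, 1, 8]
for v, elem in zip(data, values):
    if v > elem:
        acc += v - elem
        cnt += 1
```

Let's trace through this code step by step.

Initialize: acc = 0
Initialize: cnt = 0
Initialize: data = [5, 9, 9, 4, 10, 1, 2]
Initialize: values = [3, 2, 1, 5, 9, 1, 8]
Entering loop: for v, elem in zip(data, values):

After execution: acc = 18
18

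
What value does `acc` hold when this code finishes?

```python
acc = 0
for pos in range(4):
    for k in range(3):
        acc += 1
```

Let's trace through this code step by step.

Initialize: acc = 0
Entering loop: for pos in range(4):

After execution: acc = 12
12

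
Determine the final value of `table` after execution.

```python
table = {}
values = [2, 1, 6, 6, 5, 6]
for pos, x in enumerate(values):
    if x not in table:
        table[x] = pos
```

Let's trace through this code step by step.

Initialize: table = {}
Initialize: values = [2, 1, 6, 6, 5, 6]
Entering loop: for pos, x in enumerate(values):

After execution: table = {2: 0, 1: 1, 6: 2, 5: 4}
{2: 0, 1: 1, 6: 2, 5: 4}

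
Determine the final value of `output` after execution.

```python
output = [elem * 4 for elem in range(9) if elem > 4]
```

Let's trace through this code step by step.

Initialize: output = [elem * 4 for elem in range(9) if elem > 4]

After execution: output = [20, 24, 28, 32]
[20, 24, 28, 32]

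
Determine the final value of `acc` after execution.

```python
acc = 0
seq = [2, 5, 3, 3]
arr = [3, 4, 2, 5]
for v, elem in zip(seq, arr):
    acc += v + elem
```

Let's trace through this code step by step.

Initialize: acc = 0
Initialize: seq = [2, 5, 3, 3]
Initialize: arr = [3, 4, 2, 5]
Entering loop: for v, elem in zip(seq, arr):

After execution: acc = 27
27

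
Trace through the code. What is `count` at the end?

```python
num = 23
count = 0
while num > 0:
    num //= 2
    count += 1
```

Let's trace through this code step by step.

Initialize: num = 23
Initialize: count = 0
Entering loop: while num > 0:

After execution: count = 5
5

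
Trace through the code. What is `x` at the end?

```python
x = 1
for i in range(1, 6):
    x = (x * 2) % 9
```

Let's trace through this code step by step.

Initialize: x = 1
Entering loop: for i in range(1, 6):

After execution: x = 5
5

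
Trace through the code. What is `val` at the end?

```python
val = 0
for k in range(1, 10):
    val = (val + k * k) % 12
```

Let's trace through this code step by step.

Initialize: val = 0
Entering loop: for k in range(1, 10):

After execution: val = 9
9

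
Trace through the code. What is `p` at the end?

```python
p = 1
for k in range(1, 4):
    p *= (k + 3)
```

Let's trace through this code step by step.

Initialize: p = 1
Entering loop: for k in range(1, 4):

After execution: p = 120
120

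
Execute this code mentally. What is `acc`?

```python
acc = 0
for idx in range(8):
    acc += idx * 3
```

Let's trace through this code step by step.

Initialize: acc = 0
Entering loop: for idx in range(8):

After execution: acc = 84
84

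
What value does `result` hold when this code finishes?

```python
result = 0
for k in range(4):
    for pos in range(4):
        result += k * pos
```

Let's trace through this code step by step.

Initialize: result = 0
Entering loop: for k in range(4):

After execution: result = 36
36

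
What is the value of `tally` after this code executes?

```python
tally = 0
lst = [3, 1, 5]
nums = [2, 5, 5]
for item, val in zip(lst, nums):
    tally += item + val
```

Let's trace through this code step by step.

Initialize: tally = 0
Initialize: lst = [3, 1, 5]
Initialize: nums = [2, 5, 5]
Entering loop: for item, val in zip(lst, nums):

After execution: tally = 21
21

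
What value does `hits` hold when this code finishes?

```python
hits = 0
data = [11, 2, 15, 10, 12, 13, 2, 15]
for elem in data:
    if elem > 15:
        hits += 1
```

Let's trace through this code step by step.

Initialize: hits = 0
Initialize: data = [11, 2, 15, 10, 12, 13, 2, 15]
Entering loop: for elem in data:

After execution: hits = 0
0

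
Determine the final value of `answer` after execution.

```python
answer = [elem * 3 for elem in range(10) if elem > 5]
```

Let's trace through this code step by step.

Initialize: answer = [elem * 3 for elem in range(10) if elem > 5]

After execution: answer = [18, 21, 24, 27]
[18, 21, 24, 27]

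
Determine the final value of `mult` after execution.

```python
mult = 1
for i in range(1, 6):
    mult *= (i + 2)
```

Let's trace through this code step by step.

Initialize: mult = 1
Entering loop: for i in range(1, 6):

After execution: mult = 2520
2520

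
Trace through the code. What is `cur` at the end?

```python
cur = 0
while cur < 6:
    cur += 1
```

Let's trace through this code step by step.

Initialize: cur = 0
Entering loop: while cur < 6:

After execution: cur = 6
6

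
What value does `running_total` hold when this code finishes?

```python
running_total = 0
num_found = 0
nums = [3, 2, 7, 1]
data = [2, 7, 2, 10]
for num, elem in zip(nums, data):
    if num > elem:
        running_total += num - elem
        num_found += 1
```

Let's trace through this code step by step.

Initialize: running_total = 0
Initialize: num_found = 0
Initialize: nums = [3, 2, 7, 1]
Initialize: data = [2, 7, 2, 10]
Entering loop: for num, elem in zip(nums, data):

After execution: running_total = 6
6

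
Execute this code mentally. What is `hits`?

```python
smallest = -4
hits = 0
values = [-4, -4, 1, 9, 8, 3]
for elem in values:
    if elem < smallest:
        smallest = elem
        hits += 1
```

Let's trace through this code step by step.

Initialize: smallest = -4
Initialize: hits = 0
Initialize: values = [-4, -4, 1, 9, 8, 3]
Entering loop: for elem in values:

After execution: hits = 0
0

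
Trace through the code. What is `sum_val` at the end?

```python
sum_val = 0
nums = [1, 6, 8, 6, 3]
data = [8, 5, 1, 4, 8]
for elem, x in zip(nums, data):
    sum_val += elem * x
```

Let's trace through this code step by step.

Initialize: sum_val = 0
Initialize: nums = [1, 6, 8, 6, 3]
Initialize: data = [8, 5, 1, 4, 8]
Entering loop: for elem, x in zip(nums, data):

After execution: sum_val = 94
94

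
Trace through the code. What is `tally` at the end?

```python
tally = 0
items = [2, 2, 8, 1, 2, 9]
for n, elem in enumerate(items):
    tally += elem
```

Let's trace through this code step by step.

Initialize: tally = 0
Initialize: items = [2, 2, 8, 1, 2, 9]
Entering loop: for n, elem in enumerate(items):

After execution: tally = 24
24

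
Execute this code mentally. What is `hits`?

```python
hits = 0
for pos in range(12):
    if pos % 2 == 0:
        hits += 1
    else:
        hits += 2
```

Let's trace through this code step by step.

Initialize: hits = 0
Entering loop: for pos in range(12):

After execution: hits = 18
18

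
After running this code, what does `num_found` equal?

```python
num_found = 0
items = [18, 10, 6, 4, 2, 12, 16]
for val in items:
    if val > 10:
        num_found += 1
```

Let's trace through this code step by step.

Initialize: num_found = 0
Initialize: items = [18, 10, 6, 4, 2, 12, 16]
Entering loop: for val in items:

After execution: num_found = 3
3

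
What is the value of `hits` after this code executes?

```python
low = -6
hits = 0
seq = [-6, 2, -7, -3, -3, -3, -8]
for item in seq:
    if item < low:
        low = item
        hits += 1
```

Let's trace through this code step by step.

Initialize: low = -6
Initialize: hits = 0
Initialize: seq = [-6, 2, -7, -3, -3, -3, -8]
Entering loop: for item in seq:

After execution: hits = 2
2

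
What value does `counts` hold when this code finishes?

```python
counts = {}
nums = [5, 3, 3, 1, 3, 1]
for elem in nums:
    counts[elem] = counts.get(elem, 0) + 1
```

Let's trace through this code step by step.

Initialize: counts = {}
Initialize: nums = [5, 3, 3, 1, 3, 1]
Entering loop: for elem in nums:

After execution: counts = {5: 1, 3: 3, 1: 2}
{5: 1, 3: 3, 1: 2}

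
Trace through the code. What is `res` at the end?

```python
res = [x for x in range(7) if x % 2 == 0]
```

Let's trace through this code step by step.

Initialize: res = [x for x in range(7) if x % 2 == 0]

After execution: res = [0, 2, 4, 6]
[0, 2, 4, 6]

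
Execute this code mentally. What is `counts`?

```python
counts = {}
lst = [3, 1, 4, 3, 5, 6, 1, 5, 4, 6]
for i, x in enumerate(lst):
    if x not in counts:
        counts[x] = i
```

Let's trace through this code step by step.

Initialize: counts = {}
Initialize: lst = [3, 1, 4, 3, 5, 6, 1, 5, 4, 6]
Entering loop: for i, x in enumerate(lst):

After execution: counts = {3: 0, 1: 1, 4: 2, 5: 4, 6: 5}
{3: 0, 1: 1, 4: 2, 5: 4, 6: 5}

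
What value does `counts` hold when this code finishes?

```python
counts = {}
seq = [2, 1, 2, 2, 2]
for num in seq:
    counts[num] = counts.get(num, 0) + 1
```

Let's trace through this code step by step.

Initialize: counts = {}
Initialize: seq = [2, 1, 2, 2, 2]
Entering loop: for num in seq:

After execution: counts = {2: 4, 1: 1}
{2: 4, 1: 1}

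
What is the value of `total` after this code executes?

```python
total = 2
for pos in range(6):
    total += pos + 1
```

Let's trace through this code step by step.

Initialize: total = 2
Entering loop: for pos in range(6):

After execution: total = 23
23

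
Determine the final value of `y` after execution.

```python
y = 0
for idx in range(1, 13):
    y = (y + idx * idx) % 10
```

Let's trace through this code step by step.

Initialize: y = 0
Entering loop: for idx in range(1, 13):

After execution: y = 0
0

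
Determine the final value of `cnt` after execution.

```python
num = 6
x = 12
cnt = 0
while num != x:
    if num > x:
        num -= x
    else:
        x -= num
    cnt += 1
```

Let's trace through this code step by step.

Initialize: num = 6
Initialize: x = 12
Initialize: cnt = 0
Entering loop: while num != x:

After execution: cnt = 1
1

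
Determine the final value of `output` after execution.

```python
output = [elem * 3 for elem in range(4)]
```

Let's trace through this code step by step.

Initialize: output = [elem * 3 for elem in range(4)]

After execution: output = [0, 3, 6, 9]
[0, 3, 6, 9]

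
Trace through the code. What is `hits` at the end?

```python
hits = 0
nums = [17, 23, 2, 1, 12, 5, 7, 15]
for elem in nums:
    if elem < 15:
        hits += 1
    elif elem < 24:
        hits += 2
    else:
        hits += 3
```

Let's trace through this code step by step.

Initialize: hits = 0
Initialize: nums = [17, 23, 2, 1, 12, 5, 7, 15]
Entering loop: for elem in nums:

After execution: hits = 11
11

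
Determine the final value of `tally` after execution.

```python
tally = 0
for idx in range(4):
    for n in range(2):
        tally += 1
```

Let's trace through this code step by step.

Initialize: tally = 0
Entering loop: for idx in range(4):

After execution: tally = 8
8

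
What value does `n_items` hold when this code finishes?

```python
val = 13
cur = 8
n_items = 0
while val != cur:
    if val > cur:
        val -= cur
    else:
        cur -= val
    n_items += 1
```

Let's trace through this code step by step.

Initialize: val = 13
Initialize: cur = 8
Initialize: n_items = 0
Entering loop: while val != cur:

After execution: n_items = 5
5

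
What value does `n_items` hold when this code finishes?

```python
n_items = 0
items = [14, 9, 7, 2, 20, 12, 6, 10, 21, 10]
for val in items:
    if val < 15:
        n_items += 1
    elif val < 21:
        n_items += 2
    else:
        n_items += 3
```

Let's trace through this code step by step.

Initialize: n_items = 0
Initialize: items = [14, 9, 7, 2, 20, 12, 6, 10, 21, 10]
Entering loop: for val in items:

After execution: n_items = 13
13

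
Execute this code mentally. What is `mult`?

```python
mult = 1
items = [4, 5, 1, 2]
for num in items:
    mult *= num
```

Let's trace through this code step by step.

Initialize: mult = 1
Initialize: items = [4, 5, 1, 2]
Entering loop: for num in items:

After execution: mult = 40
40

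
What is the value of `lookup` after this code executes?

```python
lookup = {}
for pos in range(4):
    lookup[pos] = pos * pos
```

Let's trace through this code step by step.

Initialize: lookup = {}
Entering loop: for pos in range(4):

After execution: lookup = {0: 0, 1: 1, 2: 4, 3: 9}
{0: 0, 1: 1, 2: 4, 3: 9}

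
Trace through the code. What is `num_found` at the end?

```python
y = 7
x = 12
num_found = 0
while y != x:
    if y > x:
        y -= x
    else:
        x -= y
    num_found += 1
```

Let's trace through this code step by step.

Initialize: y = 7
Initialize: x = 12
Initialize: num_found = 0
Entering loop: while y != x:

After execution: num_found = 5
5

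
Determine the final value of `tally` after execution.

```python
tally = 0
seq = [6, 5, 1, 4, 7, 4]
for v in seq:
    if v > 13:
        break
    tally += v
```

Let's trace through this code step by step.

Initialize: tally = 0
Initialize: seq = [6, 5, 1, 4, 7, 4]
Entering loop: for v in seq:

After execution: tally = 27
27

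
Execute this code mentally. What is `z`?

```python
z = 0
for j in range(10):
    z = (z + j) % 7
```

Let's trace through this code step by step.

Initialize: z = 0
Entering loop: for j in range(10):

After execution: z = 3
3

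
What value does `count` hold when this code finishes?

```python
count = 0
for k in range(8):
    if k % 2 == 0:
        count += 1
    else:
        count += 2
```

Let's trace through this code step by step.

Initialize: count = 0
Entering loop: for k in range(8):

After execution: count = 12
12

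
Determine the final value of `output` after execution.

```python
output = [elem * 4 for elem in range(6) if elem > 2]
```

Let's trace through this code step by step.

Initialize: output = [elem * 4 for elem in range(6) if elem > 2]

After execution: output = [12, 16, 20]
[12, 16, 20]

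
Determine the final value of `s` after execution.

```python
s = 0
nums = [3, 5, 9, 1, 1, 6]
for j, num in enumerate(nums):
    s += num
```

Let's trace through this code step by step.

Initialize: s = 0
Initialize: nums = [3, 5, 9, 1, 1, 6]
Entering loop: for j, num in enumerate(nums):

After execution: s = 25
25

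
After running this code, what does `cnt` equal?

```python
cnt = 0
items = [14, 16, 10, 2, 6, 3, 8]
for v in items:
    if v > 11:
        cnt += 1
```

Let's trace through this code step by step.

Initialize: cnt = 0
Initialize: items = [14, 16, 10, 2, 6, 3, 8]
Entering loop: for v in items:

After execution: cnt = 2
2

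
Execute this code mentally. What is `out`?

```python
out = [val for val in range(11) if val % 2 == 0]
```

Let's trace through this code step by step.

Initialize: out = [val for val in range(11) if val % 2 == 0]

After execution: out = [0, 2, 4, 6, 8, 10]
[0, 2, 4, 6, 8, 10]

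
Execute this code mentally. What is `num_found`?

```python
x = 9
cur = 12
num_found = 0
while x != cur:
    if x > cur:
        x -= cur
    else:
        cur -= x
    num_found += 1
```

Let's trace through this code step by step.

Initialize: x = 9
Initialize: cur = 12
Initialize: num_found = 0
Entering loop: while x != cur:

After execution: num_found = 3
3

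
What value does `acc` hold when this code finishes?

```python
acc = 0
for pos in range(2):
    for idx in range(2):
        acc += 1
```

Let's trace through this code step by step.

Initialize: acc = 0
Entering loop: for pos in range(2):

After execution: acc = 4
4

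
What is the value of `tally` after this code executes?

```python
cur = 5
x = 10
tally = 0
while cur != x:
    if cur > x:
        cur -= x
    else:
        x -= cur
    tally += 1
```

Let's trace through this code step by step.

Initialize: cur = 5
Initialize: x = 10
Initialize: tally = 0
Entering loop: while cur != x:

After execution: tally = 1
1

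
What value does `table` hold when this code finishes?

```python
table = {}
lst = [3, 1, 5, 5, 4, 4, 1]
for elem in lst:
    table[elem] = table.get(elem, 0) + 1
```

Let's trace through this code step by step.

Initialize: table = {}
Initialize: lst = [3, 1, 5, 5, 4, 4, 1]
Entering loop: for elem in lst:

After execution: table = {3: 1, 1: 2, 5: 2, 4: 2}
{3: 1, 1: 2, 5: 2, 4: 2}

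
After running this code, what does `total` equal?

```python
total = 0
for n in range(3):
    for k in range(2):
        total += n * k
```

Let's trace through this code step by step.

Initialize: total = 0
Entering loop: for n in range(3):

After execution: total = 3
3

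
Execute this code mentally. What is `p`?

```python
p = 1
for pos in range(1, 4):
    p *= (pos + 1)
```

Let's trace through this code step by step.

Initialize: p = 1
Entering loop: for pos in range(1, 4):

After execution: p = 24
24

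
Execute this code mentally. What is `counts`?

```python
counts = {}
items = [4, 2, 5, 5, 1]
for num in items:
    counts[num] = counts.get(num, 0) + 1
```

Let's trace through this code step by step.

Initialize: counts = {}
Initialize: items = [4, 2, 5, 5, 1]
Entering loop: for num in items:

After execution: counts = {4: 1, 2: 1, 5: 2, 1: 1}
{4: 1, 2: 1, 5: 2, 1: 1}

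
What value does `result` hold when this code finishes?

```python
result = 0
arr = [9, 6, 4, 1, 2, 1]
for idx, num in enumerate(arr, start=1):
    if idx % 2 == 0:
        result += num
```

Let's trace through this code step by step.

Initialize: result = 0
Initialize: arr = [9, 6, 4, 1, 2, 1]
Entering loop: for idx, num in enumerate(arr, start=1):

After execution: result = 8
8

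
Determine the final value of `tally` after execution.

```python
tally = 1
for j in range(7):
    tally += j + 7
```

Let's trace through this code step by step.

Initialize: tally = 1
Entering loop: for j in range(7):

After execution: tally = 71
71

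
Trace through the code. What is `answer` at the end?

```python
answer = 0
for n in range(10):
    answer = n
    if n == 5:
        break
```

Let's trace through this code step by step.

Initialize: answer = 0
Entering loop: for n in range(10):

After execution: answer = 5
5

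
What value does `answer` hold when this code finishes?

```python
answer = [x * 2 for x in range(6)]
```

Let's trace through this code step by step.

Initialize: answer = [x * 2 for x in range(6)]

After execution: answer = [0, 2, 4, 6, 8, 10]
[0, 2, 4, 6, 8, 10]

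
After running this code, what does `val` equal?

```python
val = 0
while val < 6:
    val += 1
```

Let's trace through this code step by step.

Initialize: val = 0
Entering loop: while val < 6:

After execution: val = 6
6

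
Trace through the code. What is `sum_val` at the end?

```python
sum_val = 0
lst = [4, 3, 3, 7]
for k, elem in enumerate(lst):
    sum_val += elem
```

Let's trace through this code step by step.

Initialize: sum_val = 0
Initialize: lst = [4, 3, 3, 7]
Entering loop: for k, elem in enumerate(lst):

After execution: sum_val = 17
17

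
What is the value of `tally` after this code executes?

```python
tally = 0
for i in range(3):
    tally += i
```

Let's trace through this code step by step.

Initialize: tally = 0
Entering loop: for i in range(3):

After execution: tally = 3
3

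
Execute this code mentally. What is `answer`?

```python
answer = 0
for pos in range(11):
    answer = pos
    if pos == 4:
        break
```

Let's trace through this code step by step.

Initialize: answer = 0
Entering loop: for pos in range(11):

After execution: answer = 4
4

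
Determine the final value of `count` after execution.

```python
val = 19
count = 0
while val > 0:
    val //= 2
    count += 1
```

Let's trace through this code step by step.

Initialize: val = 19
Initialize: count = 0
Entering loop: while val > 0:

After execution: count = 5
5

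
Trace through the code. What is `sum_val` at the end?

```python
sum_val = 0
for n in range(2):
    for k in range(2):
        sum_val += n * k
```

Let's trace through this code step by step.

Initialize: sum_val = 0
Entering loop: for n in range(2):

After execution: sum_val = 1
1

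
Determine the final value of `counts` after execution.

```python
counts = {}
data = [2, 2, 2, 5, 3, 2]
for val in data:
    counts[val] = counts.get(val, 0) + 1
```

Let's trace through this code step by step.

Initialize: counts = {}
Initialize: data = [2, 2, 2, 5, 3, 2]
Entering loop: for val in data:

After execution: counts = {2: 4, 5: 1, 3: 1}
{2: 4, 5: 1, 3: 1}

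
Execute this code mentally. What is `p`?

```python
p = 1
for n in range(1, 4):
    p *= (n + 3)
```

Let's trace through this code step by step.

Initialize: p = 1
Entering loop: for n in range(1, 4):

After execution: p = 120
120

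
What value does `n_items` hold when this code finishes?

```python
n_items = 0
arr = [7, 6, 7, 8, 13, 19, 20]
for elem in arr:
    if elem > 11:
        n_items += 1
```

Let's trace through this code step by step.

Initialize: n_items = 0
Initialize: arr = [7, 6, 7, 8, 13, 19, 20]
Entering loop: for elem in arr:

After execution: n_items = 3
3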